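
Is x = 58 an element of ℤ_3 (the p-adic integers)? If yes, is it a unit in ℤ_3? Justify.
x ∈ ℤ_3^× (unit); v_3(x) = 0

ℤ_3 = {x ∈ ℚ_3 : v_3(x) ≥ 0} and ℤ_3^× = {x ∈ ℤ_3 : v_3(x) = 0}. Here v_3(58) = v_3(num) − v_3(den) = 0; compare against these criteria.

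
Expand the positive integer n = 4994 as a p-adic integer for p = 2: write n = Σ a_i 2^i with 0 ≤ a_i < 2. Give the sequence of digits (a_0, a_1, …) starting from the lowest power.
(a_0, a_1, …) = (0, 1, 0, 0, 0, 0, 0, 1, 1, 1, 0, 0, 1)

Repeated division by 2 gives the digits low-to-high: 4994 = 1·2^1 + 1·2^7 + 1·2^8 + 1·2^9 + 1·2^12. Digit sequence: (0, 1, 0, 0, 0, 0, 0, 1, 1, 1, 0, 0, 1).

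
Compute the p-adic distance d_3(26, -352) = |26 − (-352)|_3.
d_3(26, -352) = 1/27

Step 1 — x − y = 26 − (-352) = 378. Step 2 — v_3(378) = 3 (factor: 378 = (3^3 · 14); the sign does not affect v_p). Step 3 — |x − y|_3 = 3^{-3} = 1/27.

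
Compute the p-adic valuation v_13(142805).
v_13(142805) = 4

v_13(n) is the largest exponent k such that 13^k divides n. Factor out: 142805 = 13^4 · 5. (Sign doesn't affect v_p.) So v_13(142805) = 4.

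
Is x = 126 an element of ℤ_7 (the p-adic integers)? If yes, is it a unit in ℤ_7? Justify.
x ∈ ℤ_7 but not a unit; v_7(x) = 1 > 0

ℤ_7 = {x ∈ ℚ_7 : v_7(x) ≥ 0} and ℤ_7^× = {x ∈ ℤ_7 : v_7(x) = 0}. Here v_7(126) = v_7(num) − v_7(den) = 1; compare against these criteria.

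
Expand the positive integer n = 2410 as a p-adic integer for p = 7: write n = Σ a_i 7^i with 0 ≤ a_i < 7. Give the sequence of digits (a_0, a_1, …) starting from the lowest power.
(a_0, a_1, …) = (2, 1, 0, 0, 1)

Repeated division by 7 gives the digits low-to-high: 2410 = 2 + 1·7^1 + 1·7^4. Digit sequence: (2, 1, 0, 0, 1).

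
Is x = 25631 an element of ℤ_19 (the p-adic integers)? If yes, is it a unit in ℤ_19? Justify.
x ∈ ℤ_19 but not a unit; v_19(x) = 2 > 0

ℤ_19 = {x ∈ ℚ_19 : v_19(x) ≥ 0} and ℤ_19^× = {x ∈ ℤ_19 : v_19(x) = 0}. Here v_19(25631) = v_19(num) − v_19(den) = 2; compare against these criteria.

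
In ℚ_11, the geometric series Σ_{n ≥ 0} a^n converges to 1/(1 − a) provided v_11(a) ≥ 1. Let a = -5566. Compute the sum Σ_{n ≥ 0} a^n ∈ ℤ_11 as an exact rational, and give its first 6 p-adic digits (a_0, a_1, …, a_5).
Σ a^n = 1/(1 − a) = 1/5567;  first 6 digits = (1, 0, 9, 6, 3, 5)

v_11(a) = 2 ≥ 1, so the series converges in ℤ_11 to 1/(1 − a) = 1/(1 − (-5566)) = 1/5567. Expand this rational in ℤ_11: compute digits iteratively via d_i = x_i mod 11, x_{i+1} = (x_i − d_i)/11. The first 6 digits are (1, 0, 9, 6, 3, 5).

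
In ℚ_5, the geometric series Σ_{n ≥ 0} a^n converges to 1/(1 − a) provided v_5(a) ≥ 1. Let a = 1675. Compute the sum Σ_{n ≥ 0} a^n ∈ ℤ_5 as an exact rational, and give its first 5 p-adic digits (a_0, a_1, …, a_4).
Σ a^n = 1/(1 − a) = -1/1674;  first 5 digits = (1, 0, 2, 3, 1)

v_5(a) = 2 ≥ 1, so the series converges in ℤ_5 to 1/(1 − a) = 1/(1 − 1675) = -1/1674. Expand this rational in ℤ_5: compute digits iteratively via d_i = x_i mod 5, x_{i+1} = (x_i − d_i)/5. The first 5 digits are (1, 0, 2, 3, 1).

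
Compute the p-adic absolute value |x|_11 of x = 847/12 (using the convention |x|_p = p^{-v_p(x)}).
|847/12|_11 = 1/121

Step 1 — compute v_11(x) by factoring powers of 11 out of the numerator and denominator: v_11(847/12) = 2. Step 2 — apply |x|_p = p^{-v_p(x)} = 11^{-2} = 1/121.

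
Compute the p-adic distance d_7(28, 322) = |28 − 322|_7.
d_7(28, 322) = 1/49

Step 1 — x − y = 28 − 322 = -294. Step 2 — v_7(-294) = 2 (factor: -294 = −(7^2 · 6); the sign does not affect v_p). Step 3 — |x − y|_7 = 7^{-2} = 1/49.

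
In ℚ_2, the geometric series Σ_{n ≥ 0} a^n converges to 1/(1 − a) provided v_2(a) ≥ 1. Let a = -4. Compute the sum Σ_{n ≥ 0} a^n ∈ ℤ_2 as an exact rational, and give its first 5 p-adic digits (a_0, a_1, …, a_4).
Σ a^n = 1/(1 − a) = 1/5;  first 5 digits = (1, 0, 1, 1, 0)

v_2(a) = 2 ≥ 1, so the series converges in ℤ_2 to 1/(1 − a) = 1/(1 − (-4)) = 1/5. Expand this rational in ℤ_2: compute digits iteratively via d_i = x_i mod 2, x_{i+1} = (x_i − d_i)/2. The first 5 digits are (1, 0, 1, 1, 0).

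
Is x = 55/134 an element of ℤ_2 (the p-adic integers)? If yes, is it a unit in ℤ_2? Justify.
x ∉ ℤ_2 (v_2(x) = -1 < 0)

ℤ_2 = {x ∈ ℚ_2 : v_2(x) ≥ 0} and ℤ_2^× = {x ∈ ℤ_2 : v_2(x) = 0}. Here v_2(55/134) = v_2(num) − v_2(den) = -1; compare against these criteria.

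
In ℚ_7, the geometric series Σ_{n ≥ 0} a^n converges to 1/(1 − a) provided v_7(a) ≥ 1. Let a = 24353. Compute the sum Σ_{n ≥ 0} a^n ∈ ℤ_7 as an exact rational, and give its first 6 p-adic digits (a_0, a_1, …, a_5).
Σ a^n = 1/(1 − a) = -1/24352;  first 6 digits = (1, 0, 0, 1, 3, 1)

v_7(a) = 3 ≥ 1, so the series converges in ℤ_7 to 1/(1 − a) = 1/(1 − 24353) = -1/24352. Expand this rational in ℤ_7: compute digits iteratively via d_i = x_i mod 7, x_{i+1} = (x_i − d_i)/7. The first 6 digits are (1, 0, 0, 1, 3, 1).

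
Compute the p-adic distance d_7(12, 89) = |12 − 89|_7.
d_7(12, 89) = 1/7

Step 1 — x − y = 12 − 89 = -77. Step 2 — v_7(-77) = 1 (factor: -77 = −(7^1 · 11); the sign does not affect v_p). Step 3 — |x − y|_7 = 7^{-1} = 1/7.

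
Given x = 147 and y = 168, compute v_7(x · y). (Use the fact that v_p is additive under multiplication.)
v_7(24696) = 3

v_p(x) = 2 (factor: 147 = 7^2 · 3); v_p(y) = 1 (factor: 168 = 7^1 · 24). Additivity: v_p(xy) = v_p(x) + v_p(y) = 2 + 1 = 3. (Direct check: xy = 24696 = 7^3 · (72).)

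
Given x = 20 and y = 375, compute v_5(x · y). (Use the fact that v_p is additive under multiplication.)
v_5(7500) = 4

v_p(x) = 1 (factor: 20 = 5^1 · 4); v_p(y) = 3 (factor: 375 = 5^3 · 3). Additivity: v_p(xy) = v_p(x) + v_p(y) = 1 + 3 = 4. (Direct check: xy = 7500 = 5^4 · (12).)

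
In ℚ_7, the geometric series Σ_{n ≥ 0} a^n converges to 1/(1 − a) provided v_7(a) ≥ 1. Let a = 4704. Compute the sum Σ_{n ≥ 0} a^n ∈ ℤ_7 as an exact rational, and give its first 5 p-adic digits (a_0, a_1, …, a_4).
Σ a^n = 1/(1 − a) = -1/4703;  first 5 digits = (1, 0, 5, 6, 5)

v_7(a) = 2 ≥ 1, so the series converges in ℤ_7 to 1/(1 − a) = 1/(1 − 4704) = -1/4703. Expand this rational in ℤ_7: compute digits iteratively via d_i = x_i mod 7, x_{i+1} = (x_i − d_i)/7. The first 5 digits are (1, 0, 5, 6, 5).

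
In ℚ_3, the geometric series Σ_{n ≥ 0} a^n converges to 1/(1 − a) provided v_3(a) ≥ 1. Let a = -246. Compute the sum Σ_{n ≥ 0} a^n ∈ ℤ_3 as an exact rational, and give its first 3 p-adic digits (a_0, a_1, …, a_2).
Σ a^n = 1/(1 − a) = 1/247;  first 3 digits = (1, 2, 0)

v_3(a) = 1 ≥ 1, so the series converges in ℤ_3 to 1/(1 − a) = 1/(1 − (-246)) = 1/247. Expand this rational in ℤ_3: compute digits iteratively via d_i = x_i mod 3, x_{i+1} = (x_i − d_i)/3. The first 3 digits are (1, 2, 0).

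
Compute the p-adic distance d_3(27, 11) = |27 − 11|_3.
d_3(27, 11) = 1

Step 1 — x − y = 27 − 11 = 16. Step 2 — v_3(16) = 0 (factor: 16 = (3^0 · 16); the sign does not affect v_p). Step 3 — |x − y|_3 = 3^{0} = 1.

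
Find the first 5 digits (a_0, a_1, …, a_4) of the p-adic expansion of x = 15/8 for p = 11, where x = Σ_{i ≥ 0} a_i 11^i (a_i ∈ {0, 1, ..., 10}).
(a_0, …, a_4) = (6, 1, 4, 1, 4)

v_11(15/8) = 0 (numerator and denominator both coprime to 11), so x ∈ ℤ_11^×. Compute digits iteratively via a_i = x_i mod 11, x_{i+1} = (x_i − a_i)/11, with x_0 = x:
  x_0 = 15/8;  a_0 = 6;  x_1 = (x_0 − 6)/11 = -3/8
  x_1 = -3/8;  a_1 = 1;  x_2 = (x_1 − 1)/11 = -1/8
  x_2 = -1/8;  a_2 = 4;  x_3 = (x_2 − 4)/11 = -3/8
  x_3 = -3/8;  a_3 = 1;  x_4 = (x_3 − 1)/11 = -1/8
  x_4 = -1/8;  a_4 = 4;  x_5 = (x_4 − 4)/11 = -3/8
Digits: (6, 1, 4, 1, 4).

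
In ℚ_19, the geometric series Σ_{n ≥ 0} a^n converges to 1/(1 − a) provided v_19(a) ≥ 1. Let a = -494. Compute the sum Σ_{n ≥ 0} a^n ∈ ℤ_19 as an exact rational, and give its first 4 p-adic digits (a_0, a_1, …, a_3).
Σ a^n = 1/(1 − a) = 1/495;  first 4 digits = (1, 12, 9, 15)

v_19(a) = 1 ≥ 1, so the series converges in ℤ_19 to 1/(1 − a) = 1/(1 − (-494)) = 1/495. Expand this rational in ℤ_19: compute digits iteratively via d_i = x_i mod 19, x_{i+1} = (x_i − d_i)/19. The first 4 digits are (1, 12, 9, 15).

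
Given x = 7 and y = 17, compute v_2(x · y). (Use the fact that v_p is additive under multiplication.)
v_2(119) = 0

v_p(x) = 0 (factor: 7 = 2^0 · 7); v_p(y) = 0 (factor: 17 = 2^0 · 17). Additivity: v_p(xy) = v_p(x) + v_p(y) = 0 + 0 = 0. (Direct check: xy = 119 = 2^0 · (119).)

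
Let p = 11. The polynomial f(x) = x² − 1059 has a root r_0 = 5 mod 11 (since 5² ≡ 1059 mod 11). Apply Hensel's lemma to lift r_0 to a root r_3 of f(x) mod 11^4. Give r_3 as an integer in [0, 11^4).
r_3 = 2601 (mod 14641)

Hensel's recurrence: r_{i+1} = r_i − f(r_i)·(f′(r_i))^{-1} mod 11^{i+2}, with f′(x) = 2x. Iterate:
  r_0 = 5 (mod 11)
  r_1 = 60 (mod 121)
  r_2 = 1270 (mod 1331)
  r_3 = 2601 (mod 14641)
Final: r_3 = 2601, and one checks f(r_3) ≡ 0 mod 11^4.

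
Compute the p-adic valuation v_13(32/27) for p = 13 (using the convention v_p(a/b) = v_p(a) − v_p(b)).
v_13(32/27) = 0

Factor powers of 13 from the numerator and denominator of the reduced fraction: 32 = 13^0 · 32 and 27 = 13^0 · 27. Apply v_p(a/b) = v_p(a) − v_p(b): v_13(32/27) = 0 − 0 = 0.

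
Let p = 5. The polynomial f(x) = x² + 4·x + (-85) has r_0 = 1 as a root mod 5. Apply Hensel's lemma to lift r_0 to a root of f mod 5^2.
r_1 = 6 (mod 25)

Hensel: r_{i+1} = r_i − f(r_i)·(f′(r_i))^{-1} mod 5^{i+2}, f′(x) = 2x + 4. Iterate:
  r_0 = 1 (mod 5)
  r_1 = 6 (mod 25)
Final: r = 6 satisfies f(r) ≡ 0 mod 5^2.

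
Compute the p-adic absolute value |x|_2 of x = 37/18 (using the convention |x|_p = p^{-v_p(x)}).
|37/18|_2 = 2

Step 1 — compute v_2(x) by factoring powers of 2 out of the numerator and denominator: v_2(37/18) = -1. Step 2 — apply |x|_p = p^{-v_p(x)} = 2^{1} = 2.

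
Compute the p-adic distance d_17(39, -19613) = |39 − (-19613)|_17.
d_17(39, -19613) = 1/4913

Step 1 — x − y = 39 − (-19613) = 19652. Step 2 — v_17(19652) = 3 (factor: 19652 = (17^3 · 4); the sign does not affect v_p). Step 3 — |x − y|_17 = 17^{-3} = 1/4913.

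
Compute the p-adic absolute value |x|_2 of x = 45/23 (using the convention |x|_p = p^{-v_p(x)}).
|45/23|_2 = 1

Step 1 — compute v_2(x) by factoring powers of 2 out of the numerator and denominator: v_2(45/23) = 0. Step 2 — apply |x|_p = p^{-v_p(x)} = 2^{0} = 1.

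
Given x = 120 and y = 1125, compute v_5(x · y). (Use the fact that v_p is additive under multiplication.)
v_5(135000) = 4

v_p(x) = 1 (factor: 120 = 5^1 · 24); v_p(y) = 3 (factor: 1125 = 5^3 · 9). Additivity: v_p(xy) = v_p(x) + v_p(y) = 1 + 3 = 4. (Direct check: xy = 135000 = 5^4 · (216).)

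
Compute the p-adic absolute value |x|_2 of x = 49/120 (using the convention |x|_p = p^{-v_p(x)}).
|49/120|_2 = 8

Step 1 — compute v_2(x) by factoring powers of 2 out of the numerator and denominator: v_2(49/120) = -3. Step 2 — apply |x|_p = p^{-v_p(x)} = 2^{3} = 8.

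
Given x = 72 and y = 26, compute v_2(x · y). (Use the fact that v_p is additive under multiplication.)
v_2(1872) = 4

v_p(x) = 3 (factor: 72 = 2^3 · 9); v_p(y) = 1 (factor: 26 = 2^1 · 13). Additivity: v_p(xy) = v_p(x) + v_p(y) = 3 + 1 = 4. (Direct check: xy = 1872 = 2^4 · (117).)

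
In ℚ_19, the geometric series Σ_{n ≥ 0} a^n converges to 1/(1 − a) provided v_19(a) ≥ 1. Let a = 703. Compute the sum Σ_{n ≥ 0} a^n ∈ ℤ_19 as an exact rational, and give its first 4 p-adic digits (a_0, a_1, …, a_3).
Σ a^n = 1/(1 − a) = -1/702;  first 4 digits = (1, 18, 2, 14)

v_19(a) = 1 ≥ 1, so the series converges in ℤ_19 to 1/(1 − a) = 1/(1 − 703) = -1/702. Expand this rational in ℤ_19: compute digits iteratively via d_i = x_i mod 19, x_{i+1} = (x_i − d_i)/19. The first 4 digits are (1, 18, 2, 14).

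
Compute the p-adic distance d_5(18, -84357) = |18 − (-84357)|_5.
d_5(18, -84357) = 1/3125

Step 1 — x − y = 18 − (-84357) = 84375. Step 2 — v_5(84375) = 5 (factor: 84375 = (5^5 · 27); the sign does not affect v_p). Step 3 — |x − y|_5 = 5^{-5} = 1/3125.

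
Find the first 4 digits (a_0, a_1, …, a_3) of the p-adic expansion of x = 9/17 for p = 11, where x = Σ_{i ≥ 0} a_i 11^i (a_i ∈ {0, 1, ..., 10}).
(a_0, …, a_3) = (7, 2, 3, 1)

v_11(9/17) = 0 (numerator and denominator both coprime to 11), so x ∈ ℤ_11^×. Compute digits iteratively via a_i = x_i mod 11, x_{i+1} = (x_i − a_i)/11, with x_0 = x:
  x_0 = 9/17;  a_0 = 7;  x_1 = (x_0 − 7)/11 = -10/17
  x_1 = -10/17;  a_1 = 2;  x_2 = (x_1 − 2)/11 = -4/17
  x_2 = -4/17;  a_2 = 3;  x_3 = (x_2 − 3)/11 = -5/17
  x_3 = -5/17;  a_3 = 1;  x_4 = (x_3 − 1)/11 = -2/17
Digits: (7, 2, 3, 1).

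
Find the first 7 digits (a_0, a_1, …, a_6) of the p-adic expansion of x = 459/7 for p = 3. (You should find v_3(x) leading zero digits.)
(a_0, …, a_6) = (0, 0, 0, 2, 1, 1, 0)

v_3(459/7) = 3, so a_0 = ... = a_2 = 0. Factor out: x = 3^3 · u with u = 17/7 a unit in ℤ_3. Expand u iteratively via a_{v+i} = u_i mod 3, u_{i+1} = (u_i − a_{v+i})/3:
  u_0 = 17/7;  a_3 = 2;  u_1 = (u_0 − 2)/3 = 1/7
  u_1 = 1/7;  a_4 = 1;  u_2 = (u_1 − 1)/3 = -2/7
  u_2 = -2/7;  a_5 = 1;  u_3 = (u_2 − 1)/3 = -3/7
  u_3 = -3/7;  a_6 = 0;  u_4 = (u_3 − 0)/3 = -1/7
Digits: (0, 0, 0, 2, 1, 1, 0).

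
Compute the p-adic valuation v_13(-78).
v_13(-78) = 1

v_13(n) is the largest exponent k such that 13^k divides n. Factor out: -78 = -13^1 · 6. (Sign doesn't affect v_p.) So v_13(-78) = 1.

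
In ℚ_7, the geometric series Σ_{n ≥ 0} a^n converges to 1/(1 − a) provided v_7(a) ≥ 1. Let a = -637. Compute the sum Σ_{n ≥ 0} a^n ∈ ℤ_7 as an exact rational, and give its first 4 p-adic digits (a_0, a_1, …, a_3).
Σ a^n = 1/(1 − a) = 1/638;  first 4 digits = (1, 0, 1, 5)

v_7(a) = 2 ≥ 1, so the series converges in ℤ_7 to 1/(1 − a) = 1/(1 − (-637)) = 1/638. Expand this rational in ℤ_7: compute digits iteratively via d_i = x_i mod 7, x_{i+1} = (x_i − d_i)/7. The first 4 digits are (1, 0, 1, 5).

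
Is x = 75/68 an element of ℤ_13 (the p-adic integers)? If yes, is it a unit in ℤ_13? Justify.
x ∈ ℤ_13^× (unit); v_13(x) = 0

ℤ_13 = {x ∈ ℚ_13 : v_13(x) ≥ 0} and ℤ_13^× = {x ∈ ℤ_13 : v_13(x) = 0}. Here v_13(75/68) = v_13(num) − v_13(den) = 0; compare against these criteria.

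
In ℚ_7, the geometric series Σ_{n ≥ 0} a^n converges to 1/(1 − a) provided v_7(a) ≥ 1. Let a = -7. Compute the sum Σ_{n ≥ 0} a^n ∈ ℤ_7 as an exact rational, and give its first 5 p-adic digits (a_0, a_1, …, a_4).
Σ a^n = 1/(1 − a) = 1/8;  first 5 digits = (1, 6, 0, 6, 0)

v_7(a) = 1 ≥ 1, so the series converges in ℤ_7 to 1/(1 − a) = 1/(1 − (-7)) = 1/8. Expand this rational in ℤ_7: compute digits iteratively via d_i = x_i mod 7, x_{i+1} = (x_i − d_i)/7. The first 5 digits are (1, 6, 0, 6, 0).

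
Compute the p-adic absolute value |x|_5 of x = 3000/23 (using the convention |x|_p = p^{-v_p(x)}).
|3000/23|_5 = 1/125

Step 1 — compute v_5(x) by factoring powers of 5 out of the numerator and denominator: v_5(3000/23) = 3. Step 2 — apply |x|_p = p^{-v_p(x)} = 5^{-3} = 1/125.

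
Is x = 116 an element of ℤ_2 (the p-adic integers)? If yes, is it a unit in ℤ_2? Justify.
x ∈ ℤ_2 but not a unit; v_2(x) = 2 > 0

ℤ_2 = {x ∈ ℚ_2 : v_2(x) ≥ 0} and ℤ_2^× = {x ∈ ℤ_2 : v_2(x) = 0}. Here v_2(116) = v_2(num) − v_2(den) = 2; compare against these criteria.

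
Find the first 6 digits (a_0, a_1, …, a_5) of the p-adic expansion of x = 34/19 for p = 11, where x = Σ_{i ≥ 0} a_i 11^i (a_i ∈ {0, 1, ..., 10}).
(a_0, …, a_5) = (7, 3, 2, 5, 3, 2)

v_11(34/19) = 0 (numerator and denominator both coprime to 11), so x ∈ ℤ_11^×. Compute digits iteratively via a_i = x_i mod 11, x_{i+1} = (x_i − a_i)/11, with x_0 = x:
  x_0 = 34/19;  a_0 = 7;  x_1 = (x_0 − 7)/11 = -9/19
  x_1 = -9/19;  a_1 = 3;  x_2 = (x_1 − 3)/11 = -6/19
  x_2 = -6/19;  a_2 = 2;  x_3 = (x_2 − 2)/11 = -4/19
  x_3 = -4/19;  a_3 = 5;  x_4 = (x_3 − 5)/11 = -9/19
  x_4 = -9/19;  a_4 = 3;  x_5 = (x_4 − 3)/11 = -6/19
  x_5 = -6/19;  a_5 = 2;  x_6 = (x_5 − 2)/11 = -4/19
Digits: (7, 3, 2, 5, 3, 2).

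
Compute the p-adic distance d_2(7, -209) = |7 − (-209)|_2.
d_2(7, -209) = 1/8

Step 1 — x − y = 7 − (-209) = 216. Step 2 — v_2(216) = 3 (factor: 216 = (2^3 · 27); the sign does not affect v_p). Step 3 — |x − y|_2 = 2^{-3} = 1/8.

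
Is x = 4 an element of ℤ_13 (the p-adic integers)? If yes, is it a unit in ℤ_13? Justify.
x ∈ ℤ_13^× (unit); v_13(x) = 0

ℤ_13 = {x ∈ ℚ_13 : v_13(x) ≥ 0} and ℤ_13^× = {x ∈ ℤ_13 : v_13(x) = 0}. Here v_13(4) = v_13(num) − v_13(den) = 0; compare against these criteria.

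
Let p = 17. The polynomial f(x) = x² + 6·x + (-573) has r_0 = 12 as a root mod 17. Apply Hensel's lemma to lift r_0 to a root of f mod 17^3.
r_2 = 2307 (mod 4913)

Hensel: r_{i+1} = r_i − f(r_i)·(f′(r_i))^{-1} mod 17^{i+2}, f′(x) = 2x + 6. Iterate:
  r_0 = 12 (mod 17)
  r_1 = 284 (mod 289)
  r_2 = 2307 (mod 4913)
Final: r = 2307 satisfies f(r) ≡ 0 mod 17^3.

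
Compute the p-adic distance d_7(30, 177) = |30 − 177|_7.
d_7(30, 177) = 1/49

Step 1 — x − y = 30 − 177 = -147. Step 2 — v_7(-147) = 2 (factor: -147 = −(7^2 · 3); the sign does not affect v_p). Step 3 — |x − y|_7 = 7^{-2} = 1/49.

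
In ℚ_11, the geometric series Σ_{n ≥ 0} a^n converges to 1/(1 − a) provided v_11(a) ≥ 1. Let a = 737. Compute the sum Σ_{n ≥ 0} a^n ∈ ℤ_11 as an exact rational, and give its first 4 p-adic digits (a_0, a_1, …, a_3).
Σ a^n = 1/(1 − a) = -1/736;  first 4 digits = (1, 1, 7, 2)

v_11(a) = 1 ≥ 1, so the series converges in ℤ_11 to 1/(1 − a) = 1/(1 − 737) = -1/736. Expand this rational in ℤ_11: compute digits iteratively via d_i = x_i mod 11, x_{i+1} = (x_i − d_i)/11. The first 4 digits are (1, 1, 7, 2).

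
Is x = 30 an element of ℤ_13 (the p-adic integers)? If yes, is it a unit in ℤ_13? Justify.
x ∈ ℤ_13^× (unit); v_13(x) = 0

ℤ_13 = {x ∈ ℚ_13 : v_13(x) ≥ 0} and ℤ_13^× = {x ∈ ℤ_13 : v_13(x) = 0}. Here v_13(30) = v_13(num) − v_13(den) = 0; compare against these criteria.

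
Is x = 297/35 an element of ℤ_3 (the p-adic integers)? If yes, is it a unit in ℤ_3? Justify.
x ∈ ℤ_3 but not a unit; v_3(x) = 3 > 0

ℤ_3 = {x ∈ ℚ_3 : v_3(x) ≥ 0} and ℤ_3^× = {x ∈ ℤ_3 : v_3(x) = 0}. Here v_3(297/35) = v_3(num) − v_3(den) = 3; compare against these criteria.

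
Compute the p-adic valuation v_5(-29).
v_5(-29) = 0

v_5(n) is the largest exponent k such that 5^k divides n. Factor out: -29 = -5^0 · 29. (Sign doesn't affect v_p.) So v_5(-29) = 0.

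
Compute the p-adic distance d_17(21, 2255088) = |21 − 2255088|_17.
d_17(21, 2255088) = 1/83521

Step 1 — x − y = 21 − 2255088 = -2255067. Step 2 — v_17(-2255067) = 4 (factor: -2255067 = −(17^4 · 27); the sign does not affect v_p). Step 3 — |x − y|_17 = 17^{-4} = 1/83521.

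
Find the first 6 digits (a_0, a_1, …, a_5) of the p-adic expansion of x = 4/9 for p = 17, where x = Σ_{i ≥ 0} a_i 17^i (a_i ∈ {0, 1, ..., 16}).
(a_0, …, a_5) = (8, 9, 7, 9, 7, 9)

v_17(4/9) = 0 (numerator and denominator both coprime to 17), so x ∈ ℤ_17^×. Compute digits iteratively via a_i = x_i mod 17, x_{i+1} = (x_i − a_i)/17, with x_0 = x:
  x_0 = 4/9;  a_0 = 8;  x_1 = (x_0 − 8)/17 = -4/9
  x_1 = -4/9;  a_1 = 9;  x_2 = (x_1 − 9)/17 = -5/9
  x_2 = -5/9;  a_2 = 7;  x_3 = (x_2 − 7)/17 = -4/9
  x_3 = -4/9;  a_3 = 9;  x_4 = (x_3 − 9)/17 = -5/9
  x_4 = -5/9;  a_4 = 7;  x_5 = (x_4 − 7)/17 = -4/9
  x_5 = -4/9;  a_5 = 9;  x_6 = (x_5 − 9)/17 = -5/9
Digits: (8, 9, 7, 9, 7, 9).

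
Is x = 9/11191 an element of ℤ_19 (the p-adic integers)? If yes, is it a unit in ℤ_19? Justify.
x ∉ ℤ_19 (v_19(x) = -2 < 0)

ℤ_19 = {x ∈ ℚ_19 : v_19(x) ≥ 0} and ℤ_19^× = {x ∈ ℤ_19 : v_19(x) = 0}. Here v_19(9/11191) = v_19(num) − v_19(den) = -2; compare against these criteria.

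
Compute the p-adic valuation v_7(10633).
v_7(10633) = 3

v_7(n) is the largest exponent k such that 7^k divides n. Factor out: 10633 = 7^3 · 31. (Sign doesn't affect v_p.) So v_7(10633) = 3.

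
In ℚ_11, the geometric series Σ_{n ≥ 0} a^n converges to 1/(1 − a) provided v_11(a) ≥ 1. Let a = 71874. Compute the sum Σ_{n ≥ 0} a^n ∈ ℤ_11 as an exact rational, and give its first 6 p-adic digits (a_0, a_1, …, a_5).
Σ a^n = 1/(1 − a) = -1/71873;  first 6 digits = (1, 0, 0, 10, 4, 0)

v_11(a) = 3 ≥ 1, so the series converges in ℤ_11 to 1/(1 − a) = 1/(1 − 71874) = -1/71873. Expand this rational in ℤ_11: compute digits iteratively via d_i = x_i mod 11, x_{i+1} = (x_i − d_i)/11. The first 6 digits are (1, 0, 0, 10, 4, 0).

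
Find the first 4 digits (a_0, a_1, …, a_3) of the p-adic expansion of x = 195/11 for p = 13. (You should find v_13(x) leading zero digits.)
(a_0, …, a_3) = (0, 12, 11, 5)

v_13(195/11) = 1, so a_0 = ... = a_0 = 0. Factor out: x = 13^1 · u with u = 15/11 a unit in ℤ_13. Expand u iteratively via a_{v+i} = u_i mod 13, u_{i+1} = (u_i − a_{v+i})/13:
  u_0 = 15/11;  a_1 = 12;  u_1 = (u_0 − 12)/13 = -9/11
  u_1 = -9/11;  a_2 = 11;  u_2 = (u_1 − 11)/13 = -10/11
  u_2 = -10/11;  a_3 = 5;  u_3 = (u_2 − 5)/13 = -5/11
Digits: (0, 12, 11, 5).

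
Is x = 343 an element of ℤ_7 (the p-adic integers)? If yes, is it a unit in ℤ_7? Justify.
x ∈ ℤ_7 but not a unit; v_7(x) = 3 > 0

ℤ_7 = {x ∈ ℚ_7 : v_7(x) ≥ 0} and ℤ_7^× = {x ∈ ℤ_7 : v_7(x) = 0}. Here v_7(343) = v_7(num) − v_7(den) = 3; compare against these criteria.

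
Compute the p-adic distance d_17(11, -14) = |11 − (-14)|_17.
d_17(11, -14) = 1

Step 1 — x − y = 11 − (-14) = 25. Step 2 — v_17(25) = 0 (factor: 25 = (17^0 · 25); the sign does not affect v_p). Step 3 — |x − y|_17 = 17^{0} = 1.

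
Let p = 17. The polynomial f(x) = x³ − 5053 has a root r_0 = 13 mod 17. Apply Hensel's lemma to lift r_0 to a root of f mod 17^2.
r_1 = 217 (mod 289)

Hensel: r_{i+1} = r_i − f(r_i)/f′(r_i) mod 17^{i+2}, where f′(x) = 3x². Iterate:
  r_0 = 13 (mod 17)
  r_1 = 217 (mod 289)
Final: r = 217 with f(r) ≡ 0 mod 17^2.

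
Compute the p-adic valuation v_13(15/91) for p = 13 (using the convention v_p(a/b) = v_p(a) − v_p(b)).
v_13(15/91) = -1

Factor powers of 13 from the numerator and denominator of the reduced fraction: 15 = 13^0 · 15 and 91 = 13^1 · 7. Apply v_p(a/b) = v_p(a) − v_p(b): v_13(15/91) = 0 − 1 = -1.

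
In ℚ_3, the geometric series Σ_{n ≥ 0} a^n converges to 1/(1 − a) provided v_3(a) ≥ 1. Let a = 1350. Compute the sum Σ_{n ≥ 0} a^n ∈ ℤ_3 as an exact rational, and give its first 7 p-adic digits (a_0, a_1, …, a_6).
Σ a^n = 1/(1 − a) = -1/1349;  first 7 digits = (1, 0, 0, 2, 1, 2, 2)

v_3(a) = 3 ≥ 1, so the series converges in ℤ_3 to 1/(1 − a) = 1/(1 − 1350) = -1/1349. Expand this rational in ℤ_3: compute digits iteratively via d_i = x_i mod 3, x_{i+1} = (x_i − d_i)/3. The first 7 digits are (1, 0, 0, 2, 1, 2, 2).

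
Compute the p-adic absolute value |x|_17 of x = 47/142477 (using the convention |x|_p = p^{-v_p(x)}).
|47/142477|_17 = 4913

Step 1 — compute v_17(x) by factoring powers of 17 out of the numerator and denominator: v_17(47/142477) = -3. Step 2 — apply |x|_p = p^{-v_p(x)} = 17^{3} = 4913.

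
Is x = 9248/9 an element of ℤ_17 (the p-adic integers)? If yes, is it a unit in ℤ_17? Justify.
x ∈ ℤ_17 but not a unit; v_17(x) = 2 > 0

ℤ_17 = {x ∈ ℚ_17 : v_17(x) ≥ 0} and ℤ_17^× = {x ∈ ℤ_17 : v_17(x) = 0}. Here v_17(9248/9) = v_17(num) − v_17(den) = 2; compare against these criteria.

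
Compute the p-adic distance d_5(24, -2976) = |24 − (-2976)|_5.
d_5(24, -2976) = 1/125

Step 1 — x − y = 24 − (-2976) = 3000. Step 2 — v_5(3000) = 3 (factor: 3000 = (5^3 · 24); the sign does not affect v_p). Step 3 — |x − y|_5 = 5^{-3} = 1/125.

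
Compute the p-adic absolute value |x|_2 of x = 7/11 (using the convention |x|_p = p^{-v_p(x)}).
|7/11|_2 = 1

Step 1 — compute v_2(x) by factoring powers of 2 out of the numerator and denominator: v_2(7/11) = 0. Step 2 — apply |x|_p = p^{-v_p(x)} = 2^{0} = 1.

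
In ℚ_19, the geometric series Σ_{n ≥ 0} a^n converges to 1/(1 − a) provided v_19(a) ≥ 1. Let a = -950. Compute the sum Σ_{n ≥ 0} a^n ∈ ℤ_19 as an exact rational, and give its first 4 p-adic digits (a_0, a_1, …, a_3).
Σ a^n = 1/(1 − a) = 1/951;  first 4 digits = (1, 7, 8, 18)

v_19(a) = 1 ≥ 1, so the series converges in ℤ_19 to 1/(1 − a) = 1/(1 − (-950)) = 1/951. Expand this rational in ℤ_19: compute digits iteratively via d_i = x_i mod 19, x_{i+1} = (x_i − d_i)/19. The first 4 digits are (1, 7, 8, 18).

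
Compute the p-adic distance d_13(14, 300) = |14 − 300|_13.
d_13(14, 300) = 1/13

Step 1 — x − y = 14 − 300 = -286. Step 2 — v_13(-286) = 1 (factor: -286 = −(13^1 · 22); the sign does not affect v_p). Step 3 — |x − y|_13 = 13^{-1} = 1/13.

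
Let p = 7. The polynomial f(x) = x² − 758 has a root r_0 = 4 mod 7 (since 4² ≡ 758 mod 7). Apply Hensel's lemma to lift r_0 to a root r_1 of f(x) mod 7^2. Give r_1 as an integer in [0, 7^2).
r_1 = 11 (mod 49)

Hensel's recurrence: r_{i+1} = r_i − f(r_i)·(f′(r_i))^{-1} mod 7^{i+2}, with f′(x) = 2x. Iterate:
  r_0 = 4 (mod 7)
  r_1 = 11 (mod 49)
Final: r_1 = 11, and one checks f(r_1) ≡ 0 mod 7^2.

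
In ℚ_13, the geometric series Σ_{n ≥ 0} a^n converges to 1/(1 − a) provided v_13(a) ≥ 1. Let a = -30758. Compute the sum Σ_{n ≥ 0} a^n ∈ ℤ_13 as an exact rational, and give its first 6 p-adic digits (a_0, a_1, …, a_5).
Σ a^n = 1/(1 − a) = 1/30759;  first 6 digits = (1, 0, 0, 12, 11, 12)

v_13(a) = 3 ≥ 1, so the series converges in ℤ_13 to 1/(1 − a) = 1/(1 − (-30758)) = 1/30759. Expand this rational in ℤ_13: compute digits iteratively via d_i = x_i mod 13, x_{i+1} = (x_i − d_i)/13. The first 6 digits are (1, 0, 0, 12, 11, 12).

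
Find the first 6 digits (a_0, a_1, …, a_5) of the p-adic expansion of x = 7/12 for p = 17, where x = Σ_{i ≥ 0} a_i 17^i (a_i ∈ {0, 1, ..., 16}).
(a_0, …, a_5) = (2, 7, 1, 7, 1, 7)

v_17(7/12) = 0 (numerator and denominator both coprime to 17), so x ∈ ℤ_17^×. Compute digits iteratively via a_i = x_i mod 17, x_{i+1} = (x_i − a_i)/17, with x_0 = x:
  x_0 = 7/12;  a_0 = 2;  x_1 = (x_0 − 2)/17 = -1/12
  x_1 = -1/12;  a_1 = 7;  x_2 = (x_1 − 7)/17 = -5/12
  x_2 = -5/12;  a_2 = 1;  x_3 = (x_2 − 1)/17 = -1/12
  x_3 = -1/12;  a_3 = 7;  x_4 = (x_3 − 7)/17 = -5/12
  x_4 = -5/12;  a_4 = 1;  x_5 = (x_4 − 1)/17 = -1/12
  x_5 = -1/12;  a_5 = 7;  x_6 = (x_5 − 7)/17 = -5/12
Digits: (2, 7, 1, 7, 1, 7).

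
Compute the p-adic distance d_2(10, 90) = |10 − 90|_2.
d_2(10, 90) = 1/16

Step 1 — x − y = 10 − 90 = -80. Step 2 — v_2(-80) = 4 (factor: -80 = −(2^4 · 5); the sign does not affect v_p). Step 3 — |x − y|_2 = 2^{-4} = 1/16.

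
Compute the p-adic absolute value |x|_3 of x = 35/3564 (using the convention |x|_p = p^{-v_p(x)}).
|35/3564|_3 = 81

Step 1 — compute v_3(x) by factoring powers of 3 out of the numerator and denominator: v_3(35/3564) = -4. Step 2 — apply |x|_p = p^{-v_p(x)} = 3^{4} = 81.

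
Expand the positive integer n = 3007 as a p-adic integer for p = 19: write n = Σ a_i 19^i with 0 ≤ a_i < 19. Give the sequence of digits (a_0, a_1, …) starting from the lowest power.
(a_0, a_1, …) = (5, 6, 8)

Repeated division by 19 gives the digits low-to-high: 3007 = 5 + 6·19^1 + 8·19^2. Digit sequence: (5, 6, 8).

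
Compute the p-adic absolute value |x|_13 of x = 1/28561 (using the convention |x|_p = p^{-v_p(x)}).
|1/28561|_13 = 28561

Step 1 — compute v_13(x) by factoring powers of 13 out of the numerator and denominator: v_13(1/28561) = -4. Step 2 — apply |x|_p = p^{-v_p(x)} = 13^{4} = 28561.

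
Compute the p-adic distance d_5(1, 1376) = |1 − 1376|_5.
d_5(1, 1376) = 1/125

Step 1 — x − y = 1 − 1376 = -1375. Step 2 — v_5(-1375) = 3 (factor: -1375 = −(5^3 · 11); the sign does not affect v_p). Step 3 — |x − y|_5 = 5^{-3} = 1/125.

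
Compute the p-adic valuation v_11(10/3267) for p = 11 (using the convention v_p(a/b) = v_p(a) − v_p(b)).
v_11(10/3267) = -2

Factor powers of 11 from the numerator and denominator of the reduced fraction: 10 = 11^0 · 10 and 3267 = 11^2 · 27. Apply v_p(a/b) = v_p(a) − v_p(b): v_11(10/3267) = 0 − 2 = -2.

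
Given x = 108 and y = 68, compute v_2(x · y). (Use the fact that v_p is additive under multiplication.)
v_2(7344) = 4

v_p(x) = 2 (factor: 108 = 2^2 · 27); v_p(y) = 2 (factor: 68 = 2^2 · 17). Additivity: v_p(xy) = v_p(x) + v_p(y) = 2 + 2 = 4. (Direct check: xy = 7344 = 2^4 · (459).)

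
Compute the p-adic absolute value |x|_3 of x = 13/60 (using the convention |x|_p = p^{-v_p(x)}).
|13/60|_3 = 3

Step 1 — compute v_3(x) by factoring powers of 3 out of the numerator and denominator: v_3(13/60) = -1. Step 2 — apply |x|_p = p^{-v_p(x)} = 3^{1} = 3.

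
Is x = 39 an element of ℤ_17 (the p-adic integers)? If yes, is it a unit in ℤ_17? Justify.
x ∈ ℤ_17^× (unit); v_17(x) = 0

ℤ_17 = {x ∈ ℚ_17 : v_17(x) ≥ 0} and ℤ_17^× = {x ∈ ℤ_17 : v_17(x) = 0}. Here v_17(39) = v_17(num) − v_17(den) = 0; compare against these criteria.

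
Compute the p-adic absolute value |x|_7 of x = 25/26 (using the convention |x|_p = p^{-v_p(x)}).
|25/26|_7 = 1

Step 1 — compute v_7(x) by factoring powers of 7 out of the numerator and denominator: v_7(25/26) = 0. Step 2 — apply |x|_p = p^{-v_p(x)} = 7^{0} = 1.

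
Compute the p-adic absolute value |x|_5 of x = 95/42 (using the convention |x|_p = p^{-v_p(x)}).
|95/42|_5 = 1/5

Step 1 — compute v_5(x) by factoring powers of 5 out of the numerator and denominator: v_5(95/42) = 1. Step 2 — apply |x|_p = p^{-v_p(x)} = 5^{-1} = 1/5.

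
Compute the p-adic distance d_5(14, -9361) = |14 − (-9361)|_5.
d_5(14, -9361) = 1/3125

Step 1 — x − y = 14 − (-9361) = 9375. Step 2 — v_5(9375) = 5 (factor: 9375 = (5^5 · 3); the sign does not affect v_p). Step 3 — |x − y|_5 = 5^{-5} = 1/3125.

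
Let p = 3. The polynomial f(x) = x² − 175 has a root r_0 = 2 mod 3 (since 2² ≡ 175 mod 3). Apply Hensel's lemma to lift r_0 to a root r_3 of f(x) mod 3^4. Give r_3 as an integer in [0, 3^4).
r_3 = 65 (mod 81)

Hensel's recurrence: r_{i+1} = r_i − f(r_i)·(f′(r_i))^{-1} mod 3^{i+2}, with f′(x) = 2x. Iterate:
  r_0 = 2 (mod 3)
  r_1 = 2 (mod 9)
  r_2 = 11 (mod 27)
  r_3 = 65 (mod 81)
Final: r_3 = 65, and one checks f(r_3) ≡ 0 mod 3^4.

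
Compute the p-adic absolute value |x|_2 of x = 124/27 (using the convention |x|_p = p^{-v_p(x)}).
|124/27|_2 = 1/4

Step 1 — compute v_2(x) by factoring powers of 2 out of the numerator and denominator: v_2(124/27) = 2. Step 2 — apply |x|_p = p^{-v_p(x)} = 2^{-2} = 1/4.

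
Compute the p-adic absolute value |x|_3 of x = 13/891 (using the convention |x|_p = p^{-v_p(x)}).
|13/891|_3 = 81

Step 1 — compute v_3(x) by factoring powers of 3 out of the numerator and denominator: v_3(13/891) = -4. Step 2 — apply |x|_p = p^{-v_p(x)} = 3^{4} = 81.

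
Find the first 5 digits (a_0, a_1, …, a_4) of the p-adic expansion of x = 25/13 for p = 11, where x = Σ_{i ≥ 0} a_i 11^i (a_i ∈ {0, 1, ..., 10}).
(a_0, …, a_4) = (7, 8, 6, 7, 1)

v_11(25/13) = 0 (numerator and denominator both coprime to 11), so x ∈ ℤ_11^×. Compute digits iteratively via a_i = x_i mod 11, x_{i+1} = (x_i − a_i)/11, with x_0 = x:
  x_0 = 25/13;  a_0 = 7;  x_1 = (x_0 − 7)/11 = -6/13
  x_1 = -6/13;  a_1 = 8;  x_2 = (x_1 − 8)/11 = -10/13
  x_2 = -10/13;  a_2 = 6;  x_3 = (x_2 − 6)/11 = -8/13
  x_3 = -8/13;  a_3 = 7;  x_4 = (x_3 − 7)/11 = -9/13
  x_4 = -9/13;  a_4 = 1;  x_5 = (x_4 − 1)/11 = -2/13
Digits: (7, 8, 6, 7, 1).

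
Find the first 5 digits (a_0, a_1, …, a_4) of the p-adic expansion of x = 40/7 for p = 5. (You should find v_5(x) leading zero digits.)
(a_0, …, a_4) = (0, 4, 3, 0, 2)

v_5(40/7) = 1, so a_0 = ... = a_0 = 0. Factor out: x = 5^1 · u with u = 8/7 a unit in ℤ_5. Expand u iteratively via a_{v+i} = u_i mod 5, u_{i+1} = (u_i − a_{v+i})/5:
  u_0 = 8/7;  a_1 = 4;  u_1 = (u_0 − 4)/5 = -4/7
  u_1 = -4/7;  a_2 = 3;  u_2 = (u_1 − 3)/5 = -5/7
  u_2 = -5/7;  a_3 = 0;  u_3 = (u_2 − 0)/5 = -1/7
  u_3 = -1/7;  a_4 = 2;  u_4 = (u_3 − 2)/5 = -3/7
Digits: (0, 4, 3, 0, 2).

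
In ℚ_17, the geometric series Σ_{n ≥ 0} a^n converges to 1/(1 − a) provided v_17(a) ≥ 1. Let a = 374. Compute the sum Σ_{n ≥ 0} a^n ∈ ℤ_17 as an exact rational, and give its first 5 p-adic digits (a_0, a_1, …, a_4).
Σ a^n = 1/(1 − a) = -1/373;  first 5 digits = (1, 5, 9, 0, 12)

v_17(a) = 1 ≥ 1, so the series converges in ℤ_17 to 1/(1 − a) = 1/(1 − 374) = -1/373. Expand this rational in ℤ_17: compute digits iteratively via d_i = x_i mod 17, x_{i+1} = (x_i − d_i)/17. The first 5 digits are (1, 5, 9, 0, 12).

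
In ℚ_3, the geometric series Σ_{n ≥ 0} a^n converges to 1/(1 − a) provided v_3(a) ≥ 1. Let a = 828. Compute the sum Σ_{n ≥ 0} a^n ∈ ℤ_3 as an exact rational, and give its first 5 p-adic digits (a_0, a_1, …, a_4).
Σ a^n = 1/(1 − a) = -1/827;  first 5 digits = (1, 0, 2, 0, 2)

v_3(a) = 2 ≥ 1, so the series converges in ℤ_3 to 1/(1 − a) = 1/(1 − 828) = -1/827. Expand this rational in ℤ_3: compute digits iteratively via d_i = x_i mod 3, x_{i+1} = (x_i − d_i)/3. The first 5 digits are (1, 0, 2, 0, 2).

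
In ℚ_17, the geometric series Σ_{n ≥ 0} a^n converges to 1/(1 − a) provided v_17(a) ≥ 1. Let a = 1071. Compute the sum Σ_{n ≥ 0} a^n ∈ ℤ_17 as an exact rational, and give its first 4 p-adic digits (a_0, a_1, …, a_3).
Σ a^n = 1/(1 − a) = -1/1070;  first 4 digits = (1, 12, 11, 6)

v_17(a) = 1 ≥ 1, so the series converges in ℤ_17 to 1/(1 − a) = 1/(1 − 1071) = -1/1070. Expand this rational in ℤ_17: compute digits iteratively via d_i = x_i mod 17, x_{i+1} = (x_i − d_i)/17. The first 4 digits are (1, 12, 11, 6).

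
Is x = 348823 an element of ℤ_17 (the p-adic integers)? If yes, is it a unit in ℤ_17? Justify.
x ∈ ℤ_17 but not a unit; v_17(x) = 3 > 0

ℤ_17 = {x ∈ ℚ_17 : v_17(x) ≥ 0} and ℤ_17^× = {x ∈ ℤ_17 : v_17(x) = 0}. Here v_17(348823) = v_17(num) − v_17(den) = 3; compare against these criteria.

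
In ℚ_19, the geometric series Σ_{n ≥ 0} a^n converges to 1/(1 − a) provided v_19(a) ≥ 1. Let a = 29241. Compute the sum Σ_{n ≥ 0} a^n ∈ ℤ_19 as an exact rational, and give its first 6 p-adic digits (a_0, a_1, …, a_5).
Σ a^n = 1/(1 − a) = -1/29240;  first 6 digits = (1, 0, 5, 4, 6, 3)

v_19(a) = 2 ≥ 1, so the series converges in ℤ_19 to 1/(1 − a) = 1/(1 − 29241) = -1/29240. Expand this rational in ℤ_19: compute digits iteratively via d_i = x_i mod 19, x_{i+1} = (x_i − d_i)/19. The first 6 digits are (1, 0, 5, 4, 6, 3).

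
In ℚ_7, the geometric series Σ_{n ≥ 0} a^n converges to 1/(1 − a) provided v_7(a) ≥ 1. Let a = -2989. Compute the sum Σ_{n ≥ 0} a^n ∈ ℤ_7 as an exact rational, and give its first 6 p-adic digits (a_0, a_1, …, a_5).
Σ a^n = 1/(1 − a) = 1/2990;  first 6 digits = (1, 0, 2, 5, 2, 6)

v_7(a) = 2 ≥ 1, so the series converges in ℤ_7 to 1/(1 − a) = 1/(1 − (-2989)) = 1/2990. Expand this rational in ℤ_7: compute digits iteratively via d_i = x_i mod 7, x_{i+1} = (x_i − d_i)/7. The first 6 digits are (1, 0, 2, 5, 2, 6).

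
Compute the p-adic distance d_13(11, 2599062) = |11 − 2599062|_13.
d_13(11, 2599062) = 1/371293

Step 1 — x − y = 11 − 2599062 = -2599051. Step 2 — v_13(-2599051) = 5 (factor: -2599051 = −(13^5 · 7); the sign does not affect v_p). Step 3 — |x − y|_13 = 13^{-5} = 1/371293.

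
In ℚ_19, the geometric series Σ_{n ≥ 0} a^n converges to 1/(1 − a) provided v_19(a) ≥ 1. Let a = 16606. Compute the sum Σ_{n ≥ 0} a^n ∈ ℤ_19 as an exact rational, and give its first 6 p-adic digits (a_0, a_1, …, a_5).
Σ a^n = 1/(1 − a) = -1/16605;  first 6 digits = (1, 0, 8, 2, 7, 16)

v_19(a) = 2 ≥ 1, so the series converges in ℤ_19 to 1/(1 − a) = 1/(1 − 16606) = -1/16605. Expand this rational in ℤ_19: compute digits iteratively via d_i = x_i mod 19, x_{i+1} = (x_i − d_i)/19. The first 6 digits are (1, 0, 8, 2, 7, 16).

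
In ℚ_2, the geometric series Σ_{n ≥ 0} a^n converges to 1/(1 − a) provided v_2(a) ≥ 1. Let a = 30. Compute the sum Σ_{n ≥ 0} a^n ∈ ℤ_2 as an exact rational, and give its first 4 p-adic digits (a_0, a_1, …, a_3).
Σ a^n = 1/(1 − a) = -1/29;  first 4 digits = (1, 1, 0, 1)

v_2(a) = 1 ≥ 1, so the series converges in ℤ_2 to 1/(1 − a) = 1/(1 − 30) = -1/29. Expand this rational in ℤ_2: compute digits iteratively via d_i = x_i mod 2, x_{i+1} = (x_i − d_i)/2. The first 4 digits are (1, 1, 0, 1).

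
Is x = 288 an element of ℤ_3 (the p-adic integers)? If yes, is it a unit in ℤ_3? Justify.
x ∈ ℤ_3 but not a unit; v_3(x) = 2 > 0

ℤ_3 = {x ∈ ℚ_3 : v_3(x) ≥ 0} and ℤ_3^× = {x ∈ ℤ_3 : v_3(x) = 0}. Here v_3(288) = v_3(num) − v_3(den) = 2; compare against these criteria.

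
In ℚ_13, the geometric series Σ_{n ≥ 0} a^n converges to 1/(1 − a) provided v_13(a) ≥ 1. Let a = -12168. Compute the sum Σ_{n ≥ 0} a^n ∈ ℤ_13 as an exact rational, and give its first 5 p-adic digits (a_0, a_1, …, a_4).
Σ a^n = 1/(1 − a) = 1/12169;  first 5 digits = (1, 0, 6, 7, 9)

v_13(a) = 2 ≥ 1, so the series converges in ℤ_13 to 1/(1 − a) = 1/(1 − (-12168)) = 1/12169. Expand this rational in ℤ_13: compute digits iteratively via d_i = x_i mod 13, x_{i+1} = (x_i − d_i)/13. The first 5 digits are (1, 0, 6, 7, 9).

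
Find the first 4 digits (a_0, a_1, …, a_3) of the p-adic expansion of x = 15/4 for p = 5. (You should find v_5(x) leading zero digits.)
(a_0, …, a_3) = (0, 2, 1, 1)

v_5(15/4) = 1, so a_0 = ... = a_0 = 0. Factor out: x = 5^1 · u with u = 3/4 a unit in ℤ_5. Expand u iteratively via a_{v+i} = u_i mod 5, u_{i+1} = (u_i − a_{v+i})/5:
  u_0 = 3/4;  a_1 = 2;  u_1 = (u_0 − 2)/5 = -1/4
  u_1 = -1/4;  a_2 = 1;  u_2 = (u_1 − 1)/5 = -1/4
  u_2 = -1/4;  a_3 = 1;  u_3 = (u_2 − 1)/5 = -1/4
Digits: (0, 2, 1, 1).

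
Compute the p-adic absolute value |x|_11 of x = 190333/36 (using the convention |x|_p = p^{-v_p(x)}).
|190333/36|_11 = 1/14641

Step 1 — compute v_11(x) by factoring powers of 11 out of the numerator and denominator: v_11(190333/36) = 4. Step 2 — apply |x|_p = p^{-v_p(x)} = 11^{-4} = 1/14641.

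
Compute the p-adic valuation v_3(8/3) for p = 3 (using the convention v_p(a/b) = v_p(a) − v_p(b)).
v_3(8/3) = -1

Factor powers of 3 from the numerator and denominator of the reduced fraction: 8 = 3^0 · 8 and 3 = 3^1 · 1. Apply v_p(a/b) = v_p(a) − v_p(b): v_3(8/3) = 0 − 1 = -1.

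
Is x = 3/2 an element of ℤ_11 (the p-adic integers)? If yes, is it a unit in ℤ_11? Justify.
x ∈ ℤ_11^× (unit); v_11(x) = 0

ℤ_11 = {x ∈ ℚ_11 : v_11(x) ≥ 0} and ℤ_11^× = {x ∈ ℤ_11 : v_11(x) = 0}. Here v_11(3/2) = v_11(num) − v_11(den) = 0; compare against these criteria.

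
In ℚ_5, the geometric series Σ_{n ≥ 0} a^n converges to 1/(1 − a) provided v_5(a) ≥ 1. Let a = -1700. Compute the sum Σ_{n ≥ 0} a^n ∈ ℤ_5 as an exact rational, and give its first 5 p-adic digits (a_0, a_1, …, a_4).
Σ a^n = 1/(1 − a) = 1/1701;  first 5 digits = (1, 0, 2, 1, 1)

v_5(a) = 2 ≥ 1, so the series converges in ℤ_5 to 1/(1 − a) = 1/(1 − (-1700)) = 1/1701. Expand this rational in ℤ_5: compute digits iteratively via d_i = x_i mod 5, x_{i+1} = (x_i − d_i)/5. The first 5 digits are (1, 0, 2, 1, 1).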